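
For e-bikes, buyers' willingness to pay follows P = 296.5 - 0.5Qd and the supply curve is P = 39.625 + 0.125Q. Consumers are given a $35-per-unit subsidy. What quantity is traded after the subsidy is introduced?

Q' = 467

Pre-subsidy: 296.5 - 0.5Q = 39.625 + 0.125Q gives Q* = 411 and P* = 91.
With the rebate, buyers effectively pay Pb = Ps − 35, where Ps is the price sellers receive.
On the curves, Pb = 296.5 - 0.5Q and Ps = 39.625 + 0.125Q; the wedge Ps − Pb = 35 gives 39.625 + 0.125Q − (296.5 - 0.5Q) = 35, so Q' = 467.
Then Pb = 296.5 − 0.5·467 = 63 and Ps = 39.625 + 0.125·467 = 98.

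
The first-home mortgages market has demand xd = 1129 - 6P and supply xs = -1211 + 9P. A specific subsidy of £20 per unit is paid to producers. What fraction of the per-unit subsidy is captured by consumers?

Pre-subsidy: 1129 - 6P = -1211 + 9P gives P* = 156, x* = 193.
With the subsidy, sellers receive Ps = Pb + 20 for each unit, where Pb is the price buyers pay.
Supply in terms of Pb becomes xs = -1211 + 9(Pb + 20) = -1031 + 9Pb. Setting this equal to demand: 1129 - 6Pb = -1031 + 9Pb, so Pb = 144.
Sellers receive Ps = 144 + 20 = 164; x' = 1129 − 6·144 = 265.
Buyers' price falls by P* − Pb = 156 − 144 = 12; sellers' price rises by Ps − P* = 164 − 156 = 8.
So consumers capture 12/20 = 0.6 of each unit of subsidy.

Consumer share = 0.6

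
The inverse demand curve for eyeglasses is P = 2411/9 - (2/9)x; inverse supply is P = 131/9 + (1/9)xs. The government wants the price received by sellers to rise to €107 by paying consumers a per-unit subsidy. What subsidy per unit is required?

Required subsidy s = €24 per unit

At a seller price of 107, quantity supplied is -131 + 9·107 = 832.
Buyers absorb 832 only when they pay Pb = 2411/9 − (2/9)·832 = 83.
s = Ps − Pb = 107 − 83 = 24.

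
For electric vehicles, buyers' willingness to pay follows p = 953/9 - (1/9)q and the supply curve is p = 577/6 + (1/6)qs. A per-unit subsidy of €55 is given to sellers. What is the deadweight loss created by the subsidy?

Pre-subsidy: 953/9 - (1/9)q = 577/6 + (1/6)q gives q* = 35 and p* = 102.
With the subsidy, sellers receive ps = pb + 55 for each unit, where pb is the price buyers pay.
On the curves, pb = 953/9 - (1/9)q and ps = 577/6 + (1/6)q; the wedge ps − pb = 55 gives 577/6 + (1/6)q − (953/9 - (1/9)q) = 55, so q' = 233.
Then pb = 953/9 − (1/9)·233 = 80 and ps = 577/6 + (1/6)·233 = 135.
The subsidy expands output by 233 − 35 = 198 past the efficient level; on those units the gap between marginal cost and willingness to pay runs from 0 up to 55.
DWL = ½ × 55 × 198 = 5445.

Deadweight loss = €5445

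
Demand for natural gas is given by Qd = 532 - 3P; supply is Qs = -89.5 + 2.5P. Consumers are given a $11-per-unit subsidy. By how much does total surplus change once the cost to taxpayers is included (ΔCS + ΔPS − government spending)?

Pre-subsidy: 532 - 3P = -89.5 + 2.5P gives P* = 113, Q* = 193.
With the rebate, buyers effectively pay Pb = Ps − 11, where Ps is the price sellers receive.
Demand in terms of Ps becomes Qd = 532 − 3(Ps − 11) = 565 - 3Ps. Setting this equal to supply: 565 - 3Ps = -89.5 + 2.5Ps, so Ps = 119.
Buyers pay Pb = 119 − 11 = 108; Q' = -89.5 + 2.5·119 = 208.
ΔCS = ½(193 + 208)(113 − 108) = 1002.5; ΔPS = ½(193 + 208)(119 − 113) = 1203.
Government spending = 11 × 208 = 2288.
Net change = 1002.5 + 1203 − 2288 = -82.5. The loss equals the DWL triangle ½·11·15.

Net change in total surplus = -$82.5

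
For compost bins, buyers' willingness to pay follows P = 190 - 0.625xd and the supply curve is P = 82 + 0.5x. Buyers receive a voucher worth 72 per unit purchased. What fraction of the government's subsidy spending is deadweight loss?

Pre-subsidy: 190 - 0.625x = 82 + 0.5x gives x* = 96 and P* = 130.
With the rebate, buyers effectively pay Pb = Ps − 72, where Ps is the price sellers receive.
On the curves, Pb = 190 - 0.625x and Ps = 82 + 0.5x; the wedge Ps − Pb = 72 gives 82 + 0.5x − (190 - 0.625x) = 72, so x' = 160.
Then Pb = 190 − 0.625·160 = 90 and Ps = 82 + 0.5·160 = 162.
ΔCS = ½(96 + 160)(130 − 90) = 5120; ΔPS = ½(96 + 160)(162 − 130) = 4096.
Government spending = 72 × 160 = 11520.
DWL = ½ × 72 × (160 − 96) = 2304; fraction = 2304 / 11520 = 0.2.

DWL / government spending = 0.2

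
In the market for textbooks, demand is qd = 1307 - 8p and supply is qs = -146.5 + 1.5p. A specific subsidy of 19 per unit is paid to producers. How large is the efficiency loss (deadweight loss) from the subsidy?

Deadweight loss = 228

Pre-subsidy: 1307 - 8p = -146.5 + 1.5p gives p* = 153, q* = 83.
With the subsidy, sellers receive ps = pb + 19 for each unit, where pb is the price buyers pay.
Supply in terms of pb becomes qs = -146.5 + 1.5(pb + 19) = -118 + 1.5pb. Setting this equal to demand: 1307 - 8pb = -118 + 1.5pb, so pb = 150.
Sellers receive ps = 150 + 19 = 169; q' = 1307 − 8·150 = 107.
The subsidy expands output by 107 − 83 = 24 past the efficient level; on those units the gap between marginal cost and willingness to pay runs from 0 up to 19.
DWL = ½ × 19 × 24 = 228.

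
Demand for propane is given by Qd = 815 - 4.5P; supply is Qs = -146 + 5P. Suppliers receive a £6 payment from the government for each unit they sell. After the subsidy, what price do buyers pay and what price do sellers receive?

Pre-subsidy: 815 - 4.5P = -146 + 5P gives P* = 1922/19, Q* = 6836/19.
With the subsidy, sellers receive Ps = Pb + 6 for each unit, where Pb is the price buyers pay.
Supply in terms of Pb becomes Qs = -146 + 5(Pb + 6) = -116 + 5Pb. Setting this equal to demand: 815 - 4.5Pb = -116 + 5Pb, so Pb = 98.
Sellers receive Ps = 98 + 6 = 104; Q' = 815 − 4.5·98 = 374.

Buyers pay £98; sellers receive £104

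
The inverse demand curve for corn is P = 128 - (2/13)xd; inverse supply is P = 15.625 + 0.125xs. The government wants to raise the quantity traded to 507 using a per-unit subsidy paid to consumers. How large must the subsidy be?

At x = 507, from the demand curve buyers pay Pb = 128 − (2/13)·507 = 50; from the supply curve sellers need Ps = 15.625 + 0.125·507 = 79.
The subsidy must fill the gap: s = Ps − Pb = 79 − 50 = 29.

Required subsidy s = 29 per unit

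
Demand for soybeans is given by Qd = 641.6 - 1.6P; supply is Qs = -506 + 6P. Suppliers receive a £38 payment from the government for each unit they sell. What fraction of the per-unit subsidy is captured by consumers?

Consumer share = 15/19

Pre-subsidy: 641.6 - 1.6P = -506 + 6P gives P* = 151, Q* = 400.
With the subsidy, sellers receive Ps = Pb + 38 for each unit, where Pb is the price buyers pay.
Supply in terms of Pb becomes Qs = -506 + 6(Pb + 38) = -278 + 6Pb. Setting this equal to demand: 641.6 - 1.6Pb = -278 + 6Pb, so Pb = 121.
Sellers receive Ps = 121 + 38 = 159; Q' = 641.6 − 1.6·121 = 448.
Buyers' price falls by P* − Pb = 151 − 121 = 30; sellers' price rises by Ps − P* = 159 − 151 = 8.
So consumers capture 30/38 = 15/19 of each unit of subsidy.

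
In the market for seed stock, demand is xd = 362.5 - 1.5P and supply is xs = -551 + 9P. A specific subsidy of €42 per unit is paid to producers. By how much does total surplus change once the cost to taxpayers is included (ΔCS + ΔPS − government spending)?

Pre-subsidy: 362.5 - 1.5P = -551 + 9P gives P* = 87, x* = 232.
With the subsidy, sellers receive Ps = Pb + 42 for each unit, where Pb is the price buyers pay.
Supply in terms of Pb becomes xs = -551 + 9(Pb + 42) = -173 + 9Pb. Setting this equal to demand: 362.5 - 1.5Pb = -173 + 9Pb, so Pb = 51.
Sellers receive Ps = 51 + 42 = 93; x' = 362.5 − 1.5·51 = 286.
ΔCS = ½(232 + 286)(87 − 51) = 9324; ΔPS = ½(232 + 286)(93 − 87) = 1554.
Government spending = 42 × 286 = 12012.
Net change = 9324 + 1554 − 12012 = -1134. The loss equals the DWL triangle ½·42·54.

Net change in total surplus = -€1134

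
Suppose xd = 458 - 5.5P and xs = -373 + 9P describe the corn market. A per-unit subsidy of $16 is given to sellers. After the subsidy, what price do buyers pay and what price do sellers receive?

Buyers pay 1374/29; sellers receive 1838/29

Pre-subsidy: 458 - 5.5P = -373 + 9P gives P* = 1662/29, x* = 4141/29.
With the subsidy, sellers receive Ps = Pb + 16 for each unit, where Pb is the price buyers pay.
Supply in terms of Pb becomes xs = -373 + 9(Pb + 16) = -229 + 9Pb. Setting this equal to demand: 458 - 5.5Pb = -229 + 9Pb, so Pb = 1374/29.
Sellers receive Ps = 1374/29 + 16 = 1838/29; x' = 458 − 5.5·(1374/29) = 5725/29.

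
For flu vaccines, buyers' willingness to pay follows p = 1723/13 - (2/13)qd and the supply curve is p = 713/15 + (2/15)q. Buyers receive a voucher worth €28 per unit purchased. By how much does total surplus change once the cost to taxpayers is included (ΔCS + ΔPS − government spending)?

Net change in total surplus = -€1365

Pre-subsidy: 1723/13 - (2/13)q = 713/15 + (2/15)q gives q* = 296 and p* = 87.
With the rebate, buyers effectively pay pb = ps − 28, where ps is the price sellers receive.
On the curves, pb = 1723/13 - (2/13)q and ps = 713/15 + (2/15)q; the wedge ps − pb = 28 gives 713/15 + (2/15)q − (1723/13 - (2/13)q) = 28, so q' = 393.5.
Then pb = 1723/13 − (2/13)·393.5 = 72 and ps = 713/15 + (2/15)·393.5 = 100.
ΔCS = ½(296 + 393.5)(87 − 72) = 5171.25; ΔPS = ½(296 + 393.5)(100 − 87) = 4481.75.
Government spending = 28 × 393.5 = 11018.
Net change = 5171.25 + 4481.75 − 11018 = -1365. The loss equals the DWL triangle ½·28·97.5.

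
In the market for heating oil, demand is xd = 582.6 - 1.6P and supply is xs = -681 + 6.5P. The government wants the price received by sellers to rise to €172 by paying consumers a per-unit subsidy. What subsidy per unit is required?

At a seller price of 172, quantity supplied is -681 + 6.5·172 = 437.
Buyers absorb 437 only when they pay Pb with 582.6 − 1.6·Pb = 437, i.e. Pb = 91.
s = Ps − Pb = 172 − 91 = 81.

Required subsidy s = €81 per unit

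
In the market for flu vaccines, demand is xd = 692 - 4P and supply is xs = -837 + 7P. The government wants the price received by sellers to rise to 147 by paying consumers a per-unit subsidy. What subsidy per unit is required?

At a seller price of 147, quantity supplied is -837 + 7·147 = 192.
Buyers absorb 192 only when they pay Pb with 692 − 4·Pb = 192, i.e. Pb = 125.
s = Ps − Pb = 147 − 125 = 22.

Required subsidy s = 22 per unit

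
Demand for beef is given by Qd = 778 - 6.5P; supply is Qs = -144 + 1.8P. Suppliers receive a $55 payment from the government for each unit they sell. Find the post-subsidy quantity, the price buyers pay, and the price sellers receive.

Q' = 11079/83; buyers pay 8230/83; sellers receive 12795/83

Pre-subsidy: 778 - 6.5P = -144 + 1.8P gives P* = 9220/83, Q* = 4644/83.
With the subsidy, sellers receive Ps = Pb + 55 for each unit, where Pb is the price buyers pay.
Supply in terms of Pb becomes Qs = -144 + 1.8(Pb + 55) = -45 + 1.8Pb. Setting this equal to demand: 778 - 6.5Pb = -45 + 1.8Pb, so Pb = 8230/83.
Sellers receive Ps = 8230/83 + 55 = 12795/83; Q' = 778 − 6.5·(8230/83) = 11079/83.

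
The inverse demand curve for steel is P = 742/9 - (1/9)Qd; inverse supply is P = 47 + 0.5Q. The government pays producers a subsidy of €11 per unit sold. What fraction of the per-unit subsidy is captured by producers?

Pre-subsidy: 742/9 - (1/9)Q = 47 + 0.5Q gives Q* = 58 and P* = 76.
With the subsidy, sellers receive Ps = Pb + 11 for each unit, where Pb is the price buyers pay.
On the curves, Pb = 742/9 - (1/9)Q and Ps = 47 + 0.5Q; the wedge Ps − Pb = 11 gives 47 + 0.5Q − (742/9 - (1/9)Q) = 11, so Q' = 76.
Then Pb = 742/9 − (1/9)·76 = 74 and Ps = 47 + 0.5·76 = 85.
Buyers' price falls by P* − Pb = 76 − 74 = 2; sellers' price rises by Ps − P* = 85 − 76 = 9.
So producers capture 9/11 = 9/11 of each unit of subsidy.

Producer share = 9/11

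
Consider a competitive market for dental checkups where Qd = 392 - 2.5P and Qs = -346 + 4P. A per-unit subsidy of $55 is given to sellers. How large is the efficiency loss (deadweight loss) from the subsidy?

Pre-subsidy: 392 - 2.5P = -346 + 4P gives P* = 1476/13, Q* = 1406/13.
With the subsidy, sellers receive Ps = Pb + 55 for each unit, where Pb is the price buyers pay.
Supply in terms of Pb becomes Qs = -346 + 4(Pb + 55) = -126 + 4Pb. Setting this equal to demand: 392 - 2.5Pb = -126 + 4Pb, so Pb = 1036/13.
Sellers receive Ps = 1036/13 + 55 = 1751/13; Q' = 392 − 2.5·(1036/13) = 2506/13.
The subsidy expands output by 2506/13 − 1406/13 = 1100/13 past the efficient level; on those units the gap between marginal cost and willingness to pay runs from 0 up to 55.
DWL = ½ × 55 × 1100/13 = 30250/13.

Deadweight loss = 30250/13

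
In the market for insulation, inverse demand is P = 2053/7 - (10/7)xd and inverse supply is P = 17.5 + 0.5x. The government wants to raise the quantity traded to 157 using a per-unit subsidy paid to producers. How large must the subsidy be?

At x = 157, from the demand curve buyers pay Pb = 2053/7 − (10/7)·157 = 69; from the supply curve sellers need Ps = 17.5 + 0.5·157 = 96.
The subsidy must fill the gap: s = Ps − Pb = 96 − 69 = 27.

Required subsidy s = 27 per unit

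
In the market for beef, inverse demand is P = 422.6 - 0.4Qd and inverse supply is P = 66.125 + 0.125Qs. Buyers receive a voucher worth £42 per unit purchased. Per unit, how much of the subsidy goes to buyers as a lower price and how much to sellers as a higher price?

Pre-subsidy: 422.6 - 0.4Q = 66.125 + 0.125Q gives Q* = 679 and P* = 151.
With the rebate, buyers effectively pay Pb = Ps − 42, where Ps is the price sellers receive.
On the curves, Pb = 422.6 - 0.4Q and Ps = 66.125 + 0.125Q; the wedge Ps − Pb = 42 gives 66.125 + 0.125Q − (422.6 - 0.4Q) = 42, so Q' = 759.
Then Pb = 422.6 − 0.4·759 = 119 and Ps = 66.125 + 0.125·759 = 161.
Buyers' price falls by P* − Pb = 151 − 119 = 32; sellers' price rises by Ps − P* = 161 − 151 = 10.

Buyers gain £32 per unit; sellers gain £10 per unit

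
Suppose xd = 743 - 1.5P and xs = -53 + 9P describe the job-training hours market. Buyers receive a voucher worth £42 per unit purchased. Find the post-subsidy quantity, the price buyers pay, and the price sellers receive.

x' = 4783/7; buyers pay 836/21; sellers receive 1718/21

Pre-subsidy: 743 - 1.5P = -53 + 9P gives P* = 1592/21, x* = 4405/7.
With the rebate, buyers effectively pay Pb = Ps − 42, where Ps is the price sellers receive.
Demand in terms of Ps becomes xd = 743 − 1.5(Ps − 42) = 806 - 1.5Ps. Setting this equal to supply: 806 - 1.5Ps = -53 + 9Ps, so Ps = 1718/21.
Buyers pay Pb = 1718/21 − 42 = 836/21; x' = -53 + 9·(1718/21) = 4783/7.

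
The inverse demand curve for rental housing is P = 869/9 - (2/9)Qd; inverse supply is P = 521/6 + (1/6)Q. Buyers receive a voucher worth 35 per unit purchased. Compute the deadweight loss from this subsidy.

Deadweight loss = 1575

Pre-subsidy: 869/9 - (2/9)Q = 521/6 + (1/6)Q gives Q* = 25 and P* = 91.
With the rebate, buyers effectively pay Pb = Ps − 35, where Ps is the price sellers receive.
On the curves, Pb = 869/9 - (2/9)Q and Ps = 521/6 + (1/6)Q; the wedge Ps − Pb = 35 gives 521/6 + (1/6)Q − (869/9 - (2/9)Q) = 35, so Q' = 115.
Then Pb = 869/9 − (2/9)·115 = 71 and Ps = 521/6 + (1/6)·115 = 106.
The subsidy expands output by 115 − 25 = 90 past the efficient level; on those units the gap between marginal cost and willingness to pay runs from 0 up to 35.
DWL = ½ × 35 × 90 = 1575.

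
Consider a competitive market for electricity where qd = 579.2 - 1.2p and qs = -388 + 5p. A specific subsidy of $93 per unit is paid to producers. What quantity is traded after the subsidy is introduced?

q' = 482

Pre-subsidy: 579.2 - 1.2p = -388 + 5p gives p* = 156, q* = 392.
With the subsidy, sellers receive ps = pb + 93 for each unit, where pb is the price buyers pay.
Supply in terms of pb becomes qs = -388 + 5(pb + 93) = 77 + 5pb. Setting this equal to demand: 579.2 - 1.2pb = 77 + 5pb, so pb = 81.
Sellers receive ps = 81 + 93 = 174; q' = 579.2 − 1.2·81 = 482.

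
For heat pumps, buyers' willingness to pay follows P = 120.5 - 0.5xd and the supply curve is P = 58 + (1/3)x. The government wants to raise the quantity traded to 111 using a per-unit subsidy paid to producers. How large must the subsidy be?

At x = 111, from the demand curve buyers pay Pb = 120.5 − 0.5·111 = 65; from the supply curve sellers need Ps = 58 + (1/3)·111 = 95.
The subsidy must fill the gap: s = Ps − Pb = 95 − 65 = 30.

Required subsidy s = 30 per unit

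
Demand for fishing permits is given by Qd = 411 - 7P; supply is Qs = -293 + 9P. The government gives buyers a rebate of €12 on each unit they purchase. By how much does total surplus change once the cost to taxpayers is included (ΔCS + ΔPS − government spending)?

Pre-subsidy: 411 - 7P = -293 + 9P gives P* = 44, Q* = 103.
With the rebate, buyers effectively pay Pb = Ps − 12, where Ps is the price sellers receive.
Demand in terms of Ps becomes Qd = 411 − 7(Ps − 12) = 495 - 7Ps. Setting this equal to supply: 495 - 7Ps = -293 + 9Ps, so Ps = 49.25.
Buyers pay Pb = 49.25 − 12 = 37.25; Q' = -293 + 9·49.25 = 150.25.
ΔCS = ½(103 + 150.25)(44 − 37.25) = 854.71875; ΔPS = ½(103 + 150.25)(49.25 − 44) = 664.78125.
Government spending = 12 × 150.25 = 1803.
Net change = 854.71875 + 664.78125 − 1803 = -283.5. The loss equals the DWL triangle ½·12·47.25.

Net change in total surplus = -€283.5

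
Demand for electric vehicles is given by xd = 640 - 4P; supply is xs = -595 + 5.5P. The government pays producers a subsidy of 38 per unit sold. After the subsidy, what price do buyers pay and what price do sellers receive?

Pre-subsidy: 640 - 4P = -595 + 5.5P gives P* = 130, x* = 120.
With the subsidy, sellers receive Ps = Pb + 38 for each unit, where Pb is the price buyers pay.
Supply in terms of Pb becomes xs = -595 + 5.5(Pb + 38) = -386 + 5.5Pb. Setting this equal to demand: 640 - 4Pb = -386 + 5.5Pb, so Pb = 108.
Sellers receive Ps = 108 + 38 = 146; x' = 640 − 4·108 = 208.

Buyers pay 108; sellers receive 146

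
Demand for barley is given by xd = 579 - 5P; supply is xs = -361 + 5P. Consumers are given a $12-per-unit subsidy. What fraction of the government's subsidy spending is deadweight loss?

Pre-subsidy: 579 - 5P = -361 + 5P gives P* = 94, x* = 109.
With the rebate, buyers effectively pay Pb = Ps − 12, where Ps is the price sellers receive.
Demand in terms of Ps becomes xd = 579 − 5(Ps − 12) = 639 - 5Ps. Setting this equal to supply: 639 - 5Ps = -361 + 5Ps, so Ps = 100.
Buyers pay Pb = 100 − 12 = 88; x' = -361 + 5·100 = 139.
ΔCS = ½(109 + 139)(94 − 88) = 744; ΔPS = ½(109 + 139)(100 − 94) = 744.
Government spending = 12 × 139 = 1668.
DWL = ½ × 12 × (139 − 109) = 180; fraction = 180 / 1668 = 15/139.

DWL / government spending = 15/139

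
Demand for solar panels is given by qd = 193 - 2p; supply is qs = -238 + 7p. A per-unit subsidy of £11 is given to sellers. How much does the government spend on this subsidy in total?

Pre-subsidy: 193 - 2p = -238 + 7p gives p* = 431/9, q* = 875/9.
With the subsidy, sellers receive ps = pb + 11 for each unit, where pb is the price buyers pay.
Supply in terms of pb becomes qs = -238 + 7(pb + 11) = -161 + 7pb. Setting this equal to demand: 193 - 2pb = -161 + 7pb, so pb = 118/3.
Sellers receive ps = 118/3 + 11 = 151/3; q' = 193 − 2·(118/3) = 343/3.
Government outlay = subsidy × quantity = 11 × 343/3 = 3773/3.

Government cost = 3773/3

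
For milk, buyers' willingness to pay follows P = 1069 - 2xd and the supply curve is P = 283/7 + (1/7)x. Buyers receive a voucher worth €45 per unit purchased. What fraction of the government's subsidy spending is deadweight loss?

DWL / government spending = 7/334

Pre-subsidy: 1069 - 2x = 283/7 + (1/7)x gives x* = 480 and P* = 109.
With the rebate, buyers effectively pay Pb = Ps − 45, where Ps is the price sellers receive.
On the curves, Pb = 1069 - 2x and Ps = 283/7 + (1/7)x; the wedge Ps − Pb = 45 gives 283/7 + (1/7)x − (1069 - 2x) = 45, so x' = 501.
Then Pb = 1069 − 2·501 = 67 and Ps = 283/7 + (1/7)·501 = 112.
ΔCS = ½(480 + 501)(109 − 67) = 20601; ΔPS = ½(480 + 501)(112 − 109) = 1471.5.
Government spending = 45 × 501 = 22545.
DWL = ½ × 45 × (501 − 480) = 472.5; fraction = 472.5 / 22545 = 7/334.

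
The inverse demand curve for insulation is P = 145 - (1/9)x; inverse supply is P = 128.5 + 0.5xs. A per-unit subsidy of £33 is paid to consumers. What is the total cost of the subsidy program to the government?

Government cost = £2673

Pre-subsidy: 145 - (1/9)x = 128.5 + 0.5x gives x* = 27 and P* = 142.
With the rebate, buyers effectively pay Pb = Ps − 33, where Ps is the price sellers receive.
On the curves, Pb = 145 - (1/9)x and Ps = 128.5 + 0.5x; the wedge Ps − Pb = 33 gives 128.5 + 0.5x − (145 - (1/9)x) = 33, so x' = 81.
Then Pb = 145 − (1/9)·81 = 136 and Ps = 128.5 + 0.5·81 = 169.
Government outlay = subsidy × quantity = 33 × 81 = 2673.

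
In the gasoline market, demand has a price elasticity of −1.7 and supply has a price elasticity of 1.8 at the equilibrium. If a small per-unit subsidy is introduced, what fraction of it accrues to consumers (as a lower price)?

For a small subsidy around the equilibrium, the benefit split depends on the relative slopes, which at a point are proportional to the elasticities.
Buyer share = εs/(εs + |εd|) = 1.8/(1.8 + 1.7) = 18/35; seller share = |εd|/(εs + |εd|) = 17/35.

Consumer share = 18/35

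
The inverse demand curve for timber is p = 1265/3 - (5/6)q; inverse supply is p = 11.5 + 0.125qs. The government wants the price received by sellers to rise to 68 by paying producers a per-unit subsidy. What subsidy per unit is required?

At a seller price of 68, quantity supplied is -92 + 8·68 = 452.
Buyers absorb 452 only when they pay pb = 1265/3 − (5/6)·452 = 45.
s = ps − pb = 68 − 45 = 23.

Required subsidy s = 23 per unit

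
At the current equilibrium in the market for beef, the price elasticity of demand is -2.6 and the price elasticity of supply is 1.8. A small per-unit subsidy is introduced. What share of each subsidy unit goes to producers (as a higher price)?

For a small subsidy around the equilibrium, the benefit split depends on the relative slopes, which at a point are proportional to the elasticities.
Buyer share = εs/(εs + |εd|) = 1.8/(1.8 + 2.6) = 9/22; seller share = |εd|/(εs + |εd|) = 13/22.
So producers capture 13/22 of the subsidy.

Producer share = 13/22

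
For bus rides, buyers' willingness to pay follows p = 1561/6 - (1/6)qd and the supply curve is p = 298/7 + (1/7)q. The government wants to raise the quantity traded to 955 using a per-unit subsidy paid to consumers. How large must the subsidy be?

Required subsidy s = 78 per unit

At q = 955, from the demand curve buyers pay pb = 1561/6 − (1/6)·955 = 101; from the supply curve sellers need ps = 298/7 + (1/7)·955 = 179.
The subsidy must fill the gap: s = ps − pb = 179 − 101 = 78.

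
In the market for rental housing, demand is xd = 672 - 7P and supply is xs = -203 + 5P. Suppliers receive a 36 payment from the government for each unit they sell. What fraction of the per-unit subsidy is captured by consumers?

Consumer share = 5/12

Pre-subsidy: 672 - 7P = -203 + 5P gives P* = 875/12, x* = 1939/12.
With the subsidy, sellers receive Ps = Pb + 36 for each unit, where Pb is the price buyers pay.
Supply in terms of Pb becomes xs = -203 + 5(Pb + 36) = -23 + 5Pb. Setting this equal to demand: 672 - 7Pb = -23 + 5Pb, so Pb = 695/12.
Sellers receive Ps = 695/12 + 36 = 1127/12; x' = 672 − 7·(695/12) = 3199/12.
Buyers' price falls by P* − Pb = 875/12 − 695/12 = 15; sellers' price rises by Ps − P* = 1127/12 − 875/12 = 21.
So consumers capture 15/36 = 5/12 of each unit of subsidy.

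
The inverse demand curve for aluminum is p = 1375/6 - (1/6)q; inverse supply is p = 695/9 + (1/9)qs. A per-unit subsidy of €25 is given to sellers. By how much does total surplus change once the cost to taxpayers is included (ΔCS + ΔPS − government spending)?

Pre-subsidy: 1375/6 - (1/6)q = 695/9 + (1/9)q gives q* = 547 and p* = 138.
With the subsidy, sellers receive ps = pb + 25 for each unit, where pb is the price buyers pay.
On the curves, pb = 1375/6 - (1/6)q and ps = 695/9 + (1/9)q; the wedge ps − pb = 25 gives 695/9 + (1/9)q − (1375/6 - (1/6)q) = 25, so q' = 637.
Then pb = 1375/6 − (1/6)·637 = 123 and ps = 695/9 + (1/9)·637 = 148.
ΔCS = ½(547 + 637)(138 − 123) = 8880; ΔPS = ½(547 + 637)(148 − 138) = 5920.
Government spending = 25 × 637 = 15925.
Net change = 8880 + 5920 − 15925 = -1125. The loss equals the DWL triangle ½·25·90.

Net change in total surplus = -€1125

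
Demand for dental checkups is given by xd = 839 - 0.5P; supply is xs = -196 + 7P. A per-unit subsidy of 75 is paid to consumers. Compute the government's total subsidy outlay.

Government cost = 60375

Pre-subsidy: 839 - 0.5P = -196 + 7P gives P* = 138, x* = 770.
With the rebate, buyers effectively pay Pb = Ps − 75, where Ps is the price sellers receive.
Demand in terms of Ps becomes xd = 839 − 0.5(Ps − 75) = 876.5 - 0.5Ps. Setting this equal to supply: 876.5 - 0.5Ps = -196 + 7Ps, so Ps = 143.
Buyers pay Pb = 143 − 75 = 68; x' = -196 + 7·143 = 805.
Government outlay = subsidy × quantity = 75 × 805 = 60375.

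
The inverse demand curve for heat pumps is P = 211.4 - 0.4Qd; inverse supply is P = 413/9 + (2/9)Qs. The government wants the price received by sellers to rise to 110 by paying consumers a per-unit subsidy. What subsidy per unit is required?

Required subsidy s = 14 per unit

At a seller price of 110, quantity supplied is -206.5 + 4.5·110 = 288.5.
Buyers absorb 288.5 only when they pay Pb = 211.4 − 0.4·288.5 = 96.
s = Ps − Pb = 110 − 96 = 14.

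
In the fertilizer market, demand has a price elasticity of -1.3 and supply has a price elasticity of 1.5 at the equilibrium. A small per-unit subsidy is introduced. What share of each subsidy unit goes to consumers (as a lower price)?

For a small subsidy around the equilibrium, the benefit split depends on the relative slopes, which at a point are proportional to the elasticities.
Buyer share = εs/(εs + |εd|) = 1.5/(1.5 + 1.3) = 15/28; seller share = |εd|/(εs + |εd|) = 13/28.

Consumer share = 15/28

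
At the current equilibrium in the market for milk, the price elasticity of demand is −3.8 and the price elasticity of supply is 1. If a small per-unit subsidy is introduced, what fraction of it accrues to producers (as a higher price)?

For a small subsidy around the equilibrium, the benefit split depends on the relative slopes, which at a point are proportional to the elasticities.
Buyer share = εs/(εs + |εd|) = 1/(1 + 3.8) = 5/24; seller share = |εd|/(εs + |εd|) = 19/24.
So producers capture 19/24 of the subsidy.

Producer share = 19/24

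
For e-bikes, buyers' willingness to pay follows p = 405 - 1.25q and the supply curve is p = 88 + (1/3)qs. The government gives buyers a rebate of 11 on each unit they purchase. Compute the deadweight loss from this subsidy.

Pre-subsidy: 405 - 1.25q = 88 + (1/3)q gives q* = 3804/19 and p* = 2940/19.
With the rebate, buyers effectively pay pb = ps − 11, where ps is the price sellers receive.
On the curves, pb = 405 - 1.25q and ps = 88 + (1/3)q; the wedge ps − pb = 11 gives 88 + (1/3)q − (405 - 1.25q) = 11, so q' = 3936/19.
Then pb = 405 − 1.25·(3936/19) = 2775/19 and ps = 88 + (1/3)·(3936/19) = 2984/19.
The subsidy expands output by 3936/19 − 3804/19 = 132/19 past the efficient level; on those units the gap between marginal cost and willingness to pay runs from 0 up to 11.
DWL = ½ × 11 × 132/19 = 726/19.

Deadweight loss = 726/19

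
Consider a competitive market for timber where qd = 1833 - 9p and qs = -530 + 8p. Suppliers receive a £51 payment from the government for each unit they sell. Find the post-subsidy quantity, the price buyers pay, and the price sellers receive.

Pre-subsidy: 1833 - 9p = -530 + 8p gives p* = 139, q* = 582.
With the subsidy, sellers receive ps = pb + 51 for each unit, where pb is the price buyers pay.
Supply in terms of pb becomes qs = -530 + 8(pb + 51) = -122 + 8pb. Setting this equal to demand: 1833 - 9pb = -122 + 8pb, so pb = 115.
Sellers receive ps = 115 + 51 = 166; q' = 1833 − 9·115 = 798.

q' = 798; buyers pay £115; sellers receive £166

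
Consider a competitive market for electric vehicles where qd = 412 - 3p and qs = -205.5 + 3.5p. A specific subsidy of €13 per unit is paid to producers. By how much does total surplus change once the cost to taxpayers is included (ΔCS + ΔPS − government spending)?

Net change in total surplus = -€136.5

Pre-subsidy: 412 - 3p = -205.5 + 3.5p gives p* = 95, q* = 127.
With the subsidy, sellers receive ps = pb + 13 for each unit, where pb is the price buyers pay.
Supply in terms of pb becomes qs = -205.5 + 3.5(pb + 13) = -160 + 3.5pb. Setting this equal to demand: 412 - 3pb = -160 + 3.5pb, so pb = 88.
Sellers receive ps = 88 + 13 = 101; q' = 412 − 3·88 = 148.
ΔCS = ½(127 + 148)(95 − 88) = 962.5; ΔPS = ½(127 + 148)(101 − 95) = 825.
Government spending = 13 × 148 = 1924.
Net change = 962.5 + 825 − 1924 = -136.5. The loss equals the DWL triangle ½·13·21.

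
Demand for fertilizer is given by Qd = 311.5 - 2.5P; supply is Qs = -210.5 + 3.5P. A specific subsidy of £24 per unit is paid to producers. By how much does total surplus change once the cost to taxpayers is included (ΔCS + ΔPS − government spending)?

Pre-subsidy: 311.5 - 2.5P = -210.5 + 3.5P gives P* = 87, Q* = 94.
With the subsidy, sellers receive Ps = Pb + 24 for each unit, where Pb is the price buyers pay.
Supply in terms of Pb becomes Qs = -210.5 + 3.5(Pb + 24) = -126.5 + 3.5Pb. Setting this equal to demand: 311.5 - 2.5Pb = -126.5 + 3.5Pb, so Pb = 73.
Sellers receive Ps = 73 + 24 = 97; Q' = 311.5 − 2.5·73 = 129.
ΔCS = ½(94 + 129)(87 − 73) = 1561; ΔPS = ½(94 + 129)(97 − 87) = 1115.
Government spending = 24 × 129 = 3096.
Net change = 1561 + 1115 − 3096 = -420. The loss equals the DWL triangle ½·24·35.

Net change in total surplus = -£420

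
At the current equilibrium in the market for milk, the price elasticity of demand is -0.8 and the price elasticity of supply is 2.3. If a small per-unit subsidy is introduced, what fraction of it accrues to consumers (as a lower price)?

Consumer share = 23/31

For a small subsidy around the equilibrium, the benefit split depends on the relative slopes, which at a point are proportional to the elasticities.
Buyer share = εs/(εs + |εd|) = 2.3/(2.3 + 0.8) = 23/31; seller share = |εd|/(εs + |εd|) = 8/31.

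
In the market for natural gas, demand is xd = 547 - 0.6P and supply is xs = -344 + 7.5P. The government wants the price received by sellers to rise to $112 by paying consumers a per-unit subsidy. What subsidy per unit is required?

Required subsidy s = $27 per unit

At a seller price of 112, quantity supplied is -344 + 7.5·112 = 496.
Buyers absorb 496 only when they pay Pb with 547 − 0.6·Pb = 496, i.e. Pb = 85.
s = Ps − Pb = 112 − 85 = 27.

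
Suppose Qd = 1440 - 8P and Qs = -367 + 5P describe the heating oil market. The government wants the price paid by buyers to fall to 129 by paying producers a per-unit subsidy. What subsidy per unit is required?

Required subsidy s = 26 per unit

At a buyer price of 129, quantity demanded is 1440 − 8·129 = 408.
Sellers supply 408 only when they receive Ps with -367 + 5·Ps = 408, i.e. Ps = 155.
s = Ps − Pb = 155 − 129 = 26.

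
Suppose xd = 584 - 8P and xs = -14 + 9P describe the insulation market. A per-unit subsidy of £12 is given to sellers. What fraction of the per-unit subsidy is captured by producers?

Pre-subsidy: 584 - 8P = -14 + 9P gives P* = 598/17, x* = 5144/17.
With the subsidy, sellers receive Ps = Pb + 12 for each unit, where Pb is the price buyers pay.
Supply in terms of Pb becomes xs = -14 + 9(Pb + 12) = 94 + 9Pb. Setting this equal to demand: 584 - 8Pb = 94 + 9Pb, so Pb = 490/17.
Sellers receive Ps = 490/17 + 12 = 694/17; x' = 584 − 8·(490/17) = 6008/17.
Buyers' price falls by P* − Pb = 598/17 − 490/17 = 108/17; sellers' price rises by Ps − P* = 694/17 − 598/17 = 96/17.
So producers capture (96/17)/12 = 8/17 of each unit of subsidy.

Producer share = 8/17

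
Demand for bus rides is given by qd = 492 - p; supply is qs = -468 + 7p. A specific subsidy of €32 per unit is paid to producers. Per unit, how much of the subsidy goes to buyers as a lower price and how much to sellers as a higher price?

Pre-subsidy: 492 - p = -468 + 7p gives p* = 120, q* = 372.
With the subsidy, sellers receive ps = pb + 32 for each unit, where pb is the price buyers pay.
Supply in terms of pb becomes qs = -468 + 7(pb + 32) = -244 + 7pb. Setting this equal to demand: 492 - pb = -244 + 7pb, so pb = 92.
Sellers receive ps = 92 + 32 = 124; q' = 492 − 1·92 = 400.
Buyers' price falls by p* − pb = 120 − 92 = 28; sellers' price rises by ps − p* = 124 − 120 = 4.

Buyers gain €28 per unit; sellers gain €4 per unit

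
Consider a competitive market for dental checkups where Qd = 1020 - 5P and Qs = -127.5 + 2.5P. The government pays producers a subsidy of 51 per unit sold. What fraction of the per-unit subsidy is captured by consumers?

Pre-subsidy: 1020 - 5P = -127.5 + 2.5P gives P* = 153, Q* = 255.
With the subsidy, sellers receive Ps = Pb + 51 for each unit, where Pb is the price buyers pay.
Supply in terms of Pb becomes Qs = -127.5 + 2.5(Pb + 51) = 0 + 2.5Pb. Setting this equal to demand: 1020 - 5Pb = 0 + 2.5Pb, so Pb = 136.
Sellers receive Ps = 136 + 51 = 187; Q' = 1020 − 5·136 = 340.
Buyers' price falls by P* − Pb = 153 − 136 = 17; sellers' price rises by Ps − P* = 187 − 153 = 34.
So consumers capture 17/51 = 1/3 of each unit of subsidy.

Consumer share = 1/3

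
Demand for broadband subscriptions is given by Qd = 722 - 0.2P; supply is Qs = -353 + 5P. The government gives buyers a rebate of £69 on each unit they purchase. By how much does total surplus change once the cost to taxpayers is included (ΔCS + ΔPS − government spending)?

Pre-subsidy: 722 - 0.2P = -353 + 5P gives P* = 5375/26, Q* = 17697/26.
With the rebate, buyers effectively pay Pb = Ps − 69, where Ps is the price sellers receive.
Demand in terms of Ps becomes Qd = 722 − 0.2(Ps − 69) = 735.8 - 0.2Ps. Setting this equal to supply: 735.8 - 0.2Ps = -353 + 5Ps, so Ps = 2722/13.
Buyers pay Pb = 2722/13 − 69 = 1825/13; Q' = -353 + 5·(2722/13) = 9021/13.
ΔCS = ½(17697/26 + 9021/13)(5375/26 − 1825/13) = 61649775/1352; ΔPS = ½(17697/26 + 9021/13)(2722/13 − 5375/26) = 2465991/1352.
Government spending = 69 × 9021/13 = 622449/13.
Net change = 61649775/1352 + 2465991/1352 − 622449/13 = -23805/52. The loss equals the DWL triangle ½·69·345/26.

Net change in total surplus = -23805/52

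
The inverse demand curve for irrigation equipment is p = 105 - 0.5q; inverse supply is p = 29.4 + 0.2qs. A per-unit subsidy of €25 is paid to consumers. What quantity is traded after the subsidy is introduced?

q' = 1006/7

Pre-subsidy: 105 - 0.5q = 29.4 + 0.2q gives q* = 108 and p* = 51.
With the rebate, buyers effectively pay pb = ps − 25, where ps is the price sellers receive.
On the curves, pb = 105 - 0.5q and ps = 29.4 + 0.2q; the wedge ps − pb = 25 gives 29.4 + 0.2q − (105 - 0.5q) = 25, so q' = 1006/7.
Then pb = 105 − 0.5·(1006/7) = 232/7 and ps = 29.4 + 0.2·(1006/7) = 407/7.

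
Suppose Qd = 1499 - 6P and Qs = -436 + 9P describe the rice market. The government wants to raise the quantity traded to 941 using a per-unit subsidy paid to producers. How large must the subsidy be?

At Q = 941, invert demand for the buyer price: Pb = (1499 − 941)/6 = 93; invert supply for the seller price: Ps = (941 − (-436))/9 = 153.
The subsidy must fill the gap: s = Ps − Pb = 153 − 93 = 60.

Required subsidy s = 60 per unit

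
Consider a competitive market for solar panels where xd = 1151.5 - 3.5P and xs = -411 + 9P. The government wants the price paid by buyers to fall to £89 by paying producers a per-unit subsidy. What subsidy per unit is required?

At a buyer price of 89, quantity demanded is 1151.5 − 3.5·89 = 840.
Sellers supply 840 only when they receive Ps with -411 + 9·Ps = 840, i.e. Ps = 139.
s = Ps − Pb = 139 − 89 = 50.

Required subsidy s = £50 per unit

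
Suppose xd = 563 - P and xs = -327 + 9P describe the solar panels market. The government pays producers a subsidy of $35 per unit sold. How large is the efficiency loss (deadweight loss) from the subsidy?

Deadweight loss = $551.25

Pre-subsidy: 563 - P = -327 + 9P gives P* = 89, x* = 474.
With the subsidy, sellers receive Ps = Pb + 35 for each unit, where Pb is the price buyers pay.
Supply in terms of Pb becomes xs = -327 + 9(Pb + 35) = -12 + 9Pb. Setting this equal to demand: 563 - Pb = -12 + 9Pb, so Pb = 57.5.
Sellers receive Ps = 57.5 + 35 = 92.5; x' = 563 − 1·57.5 = 505.5.
The subsidy expands output by 505.5 − 474 = 31.5 past the efficient level; on those units the gap between marginal cost and willingness to pay runs from 0 up to 35.
DWL = ½ × 35 × 31.5 = 551.25.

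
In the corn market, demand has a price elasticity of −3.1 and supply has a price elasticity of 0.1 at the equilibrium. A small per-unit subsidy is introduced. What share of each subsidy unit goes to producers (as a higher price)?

Producer share = 0.96875

For a small subsidy around the equilibrium, the benefit split depends on the relative slopes, which at a point are proportional to the elasticities.
Buyer share = εs/(εs + |εd|) = 0.1/(0.1 + 3.1) = 0.03125; seller share = |εd|/(εs + |εd|) = 0.96875.
So producers capture 0.96875 of the subsidy.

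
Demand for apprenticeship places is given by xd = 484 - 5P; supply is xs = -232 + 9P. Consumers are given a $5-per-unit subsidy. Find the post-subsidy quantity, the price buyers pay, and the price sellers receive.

Pre-subsidy: 484 - 5P = -232 + 9P gives P* = 358/7, x* = 1598/7.
With the rebate, buyers effectively pay Pb = Ps − 5, where Ps is the price sellers receive.
Demand in terms of Ps becomes xd = 484 − 5(Ps − 5) = 509 - 5Ps. Setting this equal to supply: 509 - 5Ps = -232 + 9Ps, so Ps = 741/14.
Buyers pay Pb = 741/14 − 5 = 671/14; x' = -232 + 9·(741/14) = 3421/14.

x' = 3421/14; buyers pay 671/14; sellers receive 741/14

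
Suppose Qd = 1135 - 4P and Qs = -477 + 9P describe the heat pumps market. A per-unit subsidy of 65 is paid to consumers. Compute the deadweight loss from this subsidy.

Pre-subsidy: 1135 - 4P = -477 + 9P gives P* = 124, Q* = 639.
With the rebate, buyers effectively pay Pb = Ps − 65, where Ps is the price sellers receive.
Demand in terms of Ps becomes Qd = 1135 − 4(Ps − 65) = 1395 - 4Ps. Setting this equal to supply: 1395 - 4Ps = -477 + 9Ps, so Ps = 144.
Buyers pay Pb = 144 − 65 = 79; Q' = -477 + 9·144 = 819.
The subsidy expands output by 819 − 639 = 180 past the efficient level; on those units the gap between marginal cost and willingness to pay runs from 0 up to 65.
DWL = ½ × 65 × 180 = 5850.

Deadweight loss = 5850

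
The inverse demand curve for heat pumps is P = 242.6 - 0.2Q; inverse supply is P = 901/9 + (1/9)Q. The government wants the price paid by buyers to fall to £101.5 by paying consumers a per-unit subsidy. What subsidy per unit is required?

At a buyer price of 101.5, quantity demanded is 1213 − 5·101.5 = 705.5.
Sellers supply 705.5 only when they receive Ps = 901/9 + (1/9)·705.5 = 178.5.
s = Ps − Pb = 178.5 − 101.5 = 77.

Required subsidy s = £77 per unit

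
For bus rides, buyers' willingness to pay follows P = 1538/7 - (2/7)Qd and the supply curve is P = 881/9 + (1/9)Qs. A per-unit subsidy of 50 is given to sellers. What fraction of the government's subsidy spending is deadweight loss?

Pre-subsidy: 1538/7 - (2/7)Q = 881/9 + (1/9)Q gives Q* = 307 and P* = 132.
With the subsidy, sellers receive Ps = Pb + 50 for each unit, where Pb is the price buyers pay.
On the curves, Pb = 1538/7 - (2/7)Q and Ps = 881/9 + (1/9)Q; the wedge Ps − Pb = 50 gives 881/9 + (1/9)Q − (1538/7 - (2/7)Q) = 50, so Q' = 433.
Then Pb = 1538/7 − (2/7)·433 = 96 and Ps = 881/9 + (1/9)·433 = 146.
ΔCS = ½(307 + 433)(132 − 96) = 13320; ΔPS = ½(307 + 433)(146 − 132) = 5180.
Government spending = 50 × 433 = 21650.
DWL = ½ × 50 × (433 − 307) = 3150; fraction = 3150 / 21650 = 63/433.

DWL / government spending = 63/433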